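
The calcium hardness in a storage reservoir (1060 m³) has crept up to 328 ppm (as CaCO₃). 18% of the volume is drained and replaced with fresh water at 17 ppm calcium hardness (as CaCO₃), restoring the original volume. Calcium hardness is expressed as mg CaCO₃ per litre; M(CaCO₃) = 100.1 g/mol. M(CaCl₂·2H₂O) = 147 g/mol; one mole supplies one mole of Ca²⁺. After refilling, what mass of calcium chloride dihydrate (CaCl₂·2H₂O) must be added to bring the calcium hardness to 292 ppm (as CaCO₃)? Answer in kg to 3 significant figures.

31.1 kg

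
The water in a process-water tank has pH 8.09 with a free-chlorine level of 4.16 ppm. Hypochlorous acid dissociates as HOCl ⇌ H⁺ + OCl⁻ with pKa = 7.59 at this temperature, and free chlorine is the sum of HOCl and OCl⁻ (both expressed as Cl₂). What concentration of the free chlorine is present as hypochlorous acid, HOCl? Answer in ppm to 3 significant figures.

0.999 ppm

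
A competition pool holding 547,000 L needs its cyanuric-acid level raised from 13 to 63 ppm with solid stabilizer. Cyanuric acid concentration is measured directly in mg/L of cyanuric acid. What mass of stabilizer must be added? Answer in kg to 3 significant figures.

27.4 kg

CYA to add: (63 − 13) = 50 mg/L × 547,000 L = 27,350 g cyanuric acid.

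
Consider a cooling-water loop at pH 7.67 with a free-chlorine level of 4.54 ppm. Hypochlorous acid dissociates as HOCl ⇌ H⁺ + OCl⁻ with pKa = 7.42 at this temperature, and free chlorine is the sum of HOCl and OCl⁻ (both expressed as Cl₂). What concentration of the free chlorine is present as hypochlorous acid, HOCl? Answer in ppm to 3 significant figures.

[OCl⁻]/[HOCl] = 10^(pH − pKa) = 10^(7.67 − 7.42) = 10^0.25 = 1.778.
Fraction as HOCl = 1 / (1 + 1.778) = 0.3599.
HOCl = 0.3599 × 4.54 ppm = 1.634 ppm.

1.63 ppm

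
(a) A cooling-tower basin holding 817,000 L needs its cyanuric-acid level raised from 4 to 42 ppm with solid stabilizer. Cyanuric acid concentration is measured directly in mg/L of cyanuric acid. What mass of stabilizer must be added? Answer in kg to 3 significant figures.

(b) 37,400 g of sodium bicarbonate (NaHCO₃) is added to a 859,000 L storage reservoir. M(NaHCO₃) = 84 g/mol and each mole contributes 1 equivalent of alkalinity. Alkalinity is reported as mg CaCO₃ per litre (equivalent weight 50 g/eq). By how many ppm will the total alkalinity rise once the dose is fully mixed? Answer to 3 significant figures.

(a) 31.0 kg; (b) 25.9 ppm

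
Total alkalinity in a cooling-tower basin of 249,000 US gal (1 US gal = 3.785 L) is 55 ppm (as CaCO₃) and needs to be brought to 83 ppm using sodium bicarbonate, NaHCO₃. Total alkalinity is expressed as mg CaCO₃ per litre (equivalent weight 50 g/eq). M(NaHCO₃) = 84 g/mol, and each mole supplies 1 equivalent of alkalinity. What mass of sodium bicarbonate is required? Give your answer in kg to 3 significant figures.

Volume: 249,000 US gal × 3.785 L/gal = 942,465 L.
Alkalinity to add: (83 − 55) = 28 mg/L as CaCO₃ × 942,465 L = 26,390 g as CaCO₃.
Equivalents: 26,390 g ÷ 50 g/eq = 527.8 eq.
NaHCO₃ supplies 1 eq per mole → 527.8 mol.
Mass: 527.8 mol × 84 g/mol = 44,330 g.

44.3 kg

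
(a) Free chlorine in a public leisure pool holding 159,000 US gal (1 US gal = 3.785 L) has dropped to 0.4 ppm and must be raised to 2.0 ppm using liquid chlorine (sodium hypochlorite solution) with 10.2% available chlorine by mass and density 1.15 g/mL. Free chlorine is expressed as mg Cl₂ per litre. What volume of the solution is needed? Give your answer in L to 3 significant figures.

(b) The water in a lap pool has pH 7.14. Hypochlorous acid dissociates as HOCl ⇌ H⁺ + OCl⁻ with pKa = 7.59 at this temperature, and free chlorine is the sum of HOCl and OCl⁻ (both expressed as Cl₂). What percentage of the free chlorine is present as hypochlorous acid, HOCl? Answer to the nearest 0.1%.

(a) Volume: 159,000 US gal × 3.785 L/gal = 601,815 L.
(a) Chlorine deficit: 2.0 − 0.4 = 1.6 ppm = 1.6 mg/L as Cl₂.
(a) Cl₂ equivalent needed: 1.6 mg/L × 601,815 L = 962,900 mg = 962.9 g.
(a) Product at 10.2% available chlorine: 962.9 / 0.102 = 9440 g.
(a) Volume at density 1.15 g/mL: 9440 g ÷ 1.15 g/mL = 8209 mL.

(b) [OCl⁻]/[HOCl] = 10^(pH − pKa) = 10^(7.14 − 7.59) = 10^-0.45 = 0.3548.
(b) Fraction as HOCl = 1 / (1 + 0.3548) = 0.7381.

(a) 8.21 L; (b) 73.8%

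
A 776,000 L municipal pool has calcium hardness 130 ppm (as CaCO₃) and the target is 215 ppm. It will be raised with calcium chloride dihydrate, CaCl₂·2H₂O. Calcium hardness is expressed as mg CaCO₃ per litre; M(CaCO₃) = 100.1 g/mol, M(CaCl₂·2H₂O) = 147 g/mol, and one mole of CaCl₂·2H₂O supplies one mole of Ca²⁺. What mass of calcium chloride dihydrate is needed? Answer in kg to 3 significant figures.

Hardness to add: (215 − 130) = 85 mg/L as CaCO₃ × 776,000 L = 65,960 g as CaCO₃.
Moles of Ca²⁺ (1 mol Ca²⁺ ≡ 1 mol CaCO₃): 65,960 / 100.1 g/mol = 658.9 mol.
Mass of CaCl₂·2H₂O: 658.9 × 147 = 96,860 g.

96.9 kg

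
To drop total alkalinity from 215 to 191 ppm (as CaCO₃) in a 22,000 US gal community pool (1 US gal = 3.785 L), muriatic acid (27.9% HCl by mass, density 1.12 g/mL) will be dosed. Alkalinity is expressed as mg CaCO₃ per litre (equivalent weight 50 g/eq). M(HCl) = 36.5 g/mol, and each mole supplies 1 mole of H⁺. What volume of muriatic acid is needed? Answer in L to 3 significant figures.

4.67 L

Volume: 22,000 US gal × 3.785 L/gal = 83,270 L.
Alkalinity to neutralize: (215 − 191) = 24 mg/L as CaCO₃ × 83,270 L = 1998 g as CaCO₃.
Equivalents of H⁺ required: 1998 ÷ 50 g/eq = 39.97 eq = 39.97 mol HCl.
Mass of HCl: 39.97 × 36.5 = 1459 g.
Mass of 27.9% solution: 1459 / 0.279 = 5229 g.
Volume: 5229 g ÷ 1.12 g/mL = 4669 mL.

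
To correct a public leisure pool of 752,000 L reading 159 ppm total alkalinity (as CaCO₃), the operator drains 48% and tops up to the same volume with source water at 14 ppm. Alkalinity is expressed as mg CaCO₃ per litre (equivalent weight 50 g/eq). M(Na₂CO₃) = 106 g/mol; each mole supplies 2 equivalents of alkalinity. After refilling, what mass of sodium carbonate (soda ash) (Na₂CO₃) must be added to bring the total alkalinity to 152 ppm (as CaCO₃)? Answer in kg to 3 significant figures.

49.9 kg

After draining 48% and refilling: 159 × 0.52 + 14 × 0.48 = 89.4 ppm.
Deficit to target: 152 − 89.4 = 62.6 mg/L.
As CaCO₃: 62.6 mg/L × 752,000 L = 47,080 g; ÷ 50 g/eq ÷ 2 = 470.8 mol Na₂CO₃.
Mass: 470.8 × 106 = 49,900 g.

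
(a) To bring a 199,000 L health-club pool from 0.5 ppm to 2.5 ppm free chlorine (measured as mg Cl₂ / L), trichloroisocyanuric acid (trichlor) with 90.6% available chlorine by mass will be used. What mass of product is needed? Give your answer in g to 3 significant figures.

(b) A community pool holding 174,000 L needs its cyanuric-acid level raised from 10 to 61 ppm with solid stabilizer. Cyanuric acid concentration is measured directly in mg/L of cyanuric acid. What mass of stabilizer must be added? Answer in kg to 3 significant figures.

(a) 439 g; (b) 8.87 kg

(a) Chlorine deficit: 2.5 − 0.5 = 2 ppm = 2 mg/L as Cl₂.
(a) Cl₂ equivalent needed: 2 mg/L × 199,000 L = 398,000 mg = 398 g.
(a) Product at 90.6% available chlorine: 398 / 0.906 = 439.3 g.

(b) CYA to add: (61 − 10) = 51 mg/L × 174,000 L = 8874 g cyanuric acid.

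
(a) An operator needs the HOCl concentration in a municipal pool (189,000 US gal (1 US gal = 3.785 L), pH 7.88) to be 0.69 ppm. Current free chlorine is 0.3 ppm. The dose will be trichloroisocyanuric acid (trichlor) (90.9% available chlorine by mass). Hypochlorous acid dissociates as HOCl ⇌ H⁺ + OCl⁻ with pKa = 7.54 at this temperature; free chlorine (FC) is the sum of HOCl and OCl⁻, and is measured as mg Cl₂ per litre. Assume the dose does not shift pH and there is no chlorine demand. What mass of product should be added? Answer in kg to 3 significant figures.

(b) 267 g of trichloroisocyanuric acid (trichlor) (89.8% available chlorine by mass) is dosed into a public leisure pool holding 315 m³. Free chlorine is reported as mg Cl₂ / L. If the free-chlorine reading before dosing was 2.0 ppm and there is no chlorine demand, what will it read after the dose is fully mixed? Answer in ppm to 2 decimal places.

(a) Volume: 189,000 US gal × 3.785 L/gal = 715,365 L.
(a) [OCl⁻]/[HOCl] = 10^(pH − pKa) = 10^(7.88 − 7.54) = 2.188; fraction as HOCl = 1/(1 + 2.188) = 0.3137.
(a) Free chlorine required for 0.69 ppm HOCl: 0.69 / 0.3137 = 2.2 ppm.
(a) FC to add: 2.2 − 0.3 = 1.9 mg/L as Cl₂.
(a) Cl₂ equivalent: 1.9 mg/L × 715,365 L = 1359 g.
(a) Product at 90.9% available Cl: 1359 / 0.909 = 1495 g.

(b) Volume: 315 m³ = 315,000 L.
(b) Available chlorine delivered: 267 g × 0.898 = 239.8 g as Cl₂.
(b) Concentration rise: 239.8 g / 315,000 L = 0.7612 mg/L = 0.76 ppm.
(b) Final FC: 2.0 + 0.76 = 2.76 ppm.

(a) 1.49 kg; (b) 2.76 ppm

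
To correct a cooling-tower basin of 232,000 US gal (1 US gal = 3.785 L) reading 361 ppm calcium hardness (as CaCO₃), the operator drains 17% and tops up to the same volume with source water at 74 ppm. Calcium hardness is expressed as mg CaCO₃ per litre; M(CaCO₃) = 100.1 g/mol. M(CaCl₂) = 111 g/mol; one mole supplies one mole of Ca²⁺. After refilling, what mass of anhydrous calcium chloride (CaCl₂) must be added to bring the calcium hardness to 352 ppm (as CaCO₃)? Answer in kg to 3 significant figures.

Volume: 232,000 US gal × 3.785 L/gal = 878,120 L.
After draining 17% and refilling: 361 × 0.83 + 74 × 0.17 = 312.21 ppm.
Deficit to target: 352 − 312.21 = 39.79 mg/L.
As CaCO₃: 39.79 mg/L × 878,120 L = 34,940 g; ÷ 100.1 = 349.1 mol Ca²⁺.
Mass: 349.1 × 111 = 38,750 g.

38.7 kg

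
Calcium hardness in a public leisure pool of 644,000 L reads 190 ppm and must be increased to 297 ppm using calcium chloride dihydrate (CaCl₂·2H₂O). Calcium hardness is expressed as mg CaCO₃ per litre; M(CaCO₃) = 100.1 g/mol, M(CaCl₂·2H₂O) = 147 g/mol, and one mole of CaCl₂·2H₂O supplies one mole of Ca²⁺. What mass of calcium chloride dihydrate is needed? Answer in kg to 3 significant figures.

Hardness to add: (297 − 190) = 107 mg/L as CaCO₃ × 644,000 L = 68,910 g as CaCO₃.
Moles of Ca²⁺ (1 mol Ca²⁺ ≡ 1 mol CaCO₃): 68,910 / 100.1 g/mol = 688.4 mol.
Mass of CaCl₂·2H₂O: 688.4 × 147 = 101,200 g.

101 kg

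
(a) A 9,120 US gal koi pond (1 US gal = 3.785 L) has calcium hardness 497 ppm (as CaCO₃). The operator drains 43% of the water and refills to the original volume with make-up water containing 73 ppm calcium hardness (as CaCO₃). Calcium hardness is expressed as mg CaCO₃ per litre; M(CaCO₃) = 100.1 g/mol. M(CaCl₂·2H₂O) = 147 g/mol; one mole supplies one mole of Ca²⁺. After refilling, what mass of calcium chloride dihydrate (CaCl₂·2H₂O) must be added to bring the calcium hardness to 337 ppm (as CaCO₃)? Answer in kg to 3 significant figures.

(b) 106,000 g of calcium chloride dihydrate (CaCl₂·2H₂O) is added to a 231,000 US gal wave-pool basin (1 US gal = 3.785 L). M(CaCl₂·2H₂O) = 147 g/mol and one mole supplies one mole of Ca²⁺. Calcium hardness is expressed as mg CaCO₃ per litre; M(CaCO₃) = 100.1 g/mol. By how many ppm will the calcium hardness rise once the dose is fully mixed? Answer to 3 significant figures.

(a) 1.13 kg; (b) 82.6 ppm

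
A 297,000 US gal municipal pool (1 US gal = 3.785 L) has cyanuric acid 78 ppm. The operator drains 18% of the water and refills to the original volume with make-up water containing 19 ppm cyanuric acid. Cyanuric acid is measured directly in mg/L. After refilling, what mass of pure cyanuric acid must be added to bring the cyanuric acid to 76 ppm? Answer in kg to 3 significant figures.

Volume: 297,000 US gal × 3.785 L/gal = 1,124,145 L.
After draining 18% and refilling: 78 × 0.82 + 19 × 0.18 = 67.38 ppm.
Deficit to target: 76 − 67.38 = 8.62 mg/L.
Mass: 8.62 mg/L × 1,124,145 L = 9690 g cyanuric acid.

9.69 kg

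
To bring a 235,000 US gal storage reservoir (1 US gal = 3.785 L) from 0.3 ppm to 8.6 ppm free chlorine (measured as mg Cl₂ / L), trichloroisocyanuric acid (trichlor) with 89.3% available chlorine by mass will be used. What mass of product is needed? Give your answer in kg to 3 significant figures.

Volume: 235,000 US gal × 3.785 L/gal = 889,475 L.
Chlorine deficit: 8.6 − 0.3 = 8.3 ppm = 8.3 mg/L as Cl₂.
Cl₂ equivalent needed: 8.3 mg/L × 889,475 L = 7,383,000 mg = 7383 g.
Product at 89.3% available chlorine: 7383 / 0.893 = 8267 g.

8.27 kg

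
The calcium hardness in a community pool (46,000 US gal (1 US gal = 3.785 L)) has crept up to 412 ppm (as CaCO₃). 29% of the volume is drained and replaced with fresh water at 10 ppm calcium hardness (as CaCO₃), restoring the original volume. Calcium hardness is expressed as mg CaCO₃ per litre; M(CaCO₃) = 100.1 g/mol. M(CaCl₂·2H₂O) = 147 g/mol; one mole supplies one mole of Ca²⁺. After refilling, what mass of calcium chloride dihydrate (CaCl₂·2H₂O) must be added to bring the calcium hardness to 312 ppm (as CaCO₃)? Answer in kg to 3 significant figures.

Volume: 46,000 US gal × 3.785 L/gal = 174,110 L.
After draining 29% and refilling: 412 × 0.71 + 10 × 0.29 = 295.42 ppm.
Deficit to target: 312 − 295.42 = 16.58 mg/L.
As CaCO₃: 16.58 mg/L × 174,110 L = 2887 g; ÷ 100.1 = 28.84 mol Ca²⁺.
Mass: 28.84 × 147 = 4239 g.

4.24 kg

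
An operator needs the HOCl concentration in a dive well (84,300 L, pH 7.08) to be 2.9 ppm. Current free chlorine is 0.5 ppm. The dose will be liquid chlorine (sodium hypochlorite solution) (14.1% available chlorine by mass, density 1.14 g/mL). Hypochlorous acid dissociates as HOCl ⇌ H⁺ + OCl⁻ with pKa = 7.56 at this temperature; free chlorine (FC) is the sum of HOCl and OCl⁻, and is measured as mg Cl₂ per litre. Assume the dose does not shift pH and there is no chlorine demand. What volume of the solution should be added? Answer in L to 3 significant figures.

[OCl⁻]/[HOCl] = 10^(pH − pKa) = 10^(7.08 − 7.56) = 0.3311; fraction as HOCl = 1/(1 + 0.3311) = 0.7512.
Free chlorine required for 2.9 ppm HOCl: 2.9 / 0.7512 = 3.86 ppm.
FC to add: 3.86 − 0.5 = 3.36 mg/L as Cl₂.
Cl₂ equivalent: 3.36 mg/L × 84,300 L = 283.3 g.
Product at 14.1% available Cl: 283.3 / 0.141 = 2009 g.
Volume: 2009 g ÷ 1.14 g/mL = 1762 mL.

1.76 L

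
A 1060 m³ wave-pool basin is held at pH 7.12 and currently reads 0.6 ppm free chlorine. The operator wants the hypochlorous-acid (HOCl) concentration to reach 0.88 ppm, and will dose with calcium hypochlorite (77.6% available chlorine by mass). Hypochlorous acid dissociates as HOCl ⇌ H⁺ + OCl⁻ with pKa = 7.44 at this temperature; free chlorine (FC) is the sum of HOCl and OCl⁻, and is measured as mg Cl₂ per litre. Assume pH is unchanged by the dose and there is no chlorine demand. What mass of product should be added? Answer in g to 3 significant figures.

Volume: 1060 m³ = 1,060,000 L.
[OCl⁻]/[HOCl] = 10^(pH − pKa) = 10^(7.12 − 7.44) = 0.4786; fraction as HOCl = 1/(1 + 0.4786) = 0.6763.
Free chlorine required for 0.88 ppm HOCl: 0.88 / 0.6763 = 1.301 ppm.
FC to add: 1.301 − 0.6 = 0.7012 mg/L as Cl₂.
Cl₂ equivalent: 0.7012 mg/L × 1,060,000 L = 743.3 g.
Product at 77.6% available Cl: 743.3 / 0.776 = 957.8 g.

958 g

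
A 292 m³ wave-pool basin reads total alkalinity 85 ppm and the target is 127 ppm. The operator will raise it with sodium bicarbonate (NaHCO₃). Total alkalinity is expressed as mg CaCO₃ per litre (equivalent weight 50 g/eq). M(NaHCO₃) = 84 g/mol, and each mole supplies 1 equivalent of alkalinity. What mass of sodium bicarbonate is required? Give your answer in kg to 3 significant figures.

20.6 kg

Volume: 292 m³ = 292,000 L.
Alkalinity to add: (127 − 85) = 42 mg/L as CaCO₃ × 292,000 L = 12,260 g as CaCO₃.
Equivalents: 12,260 g ÷ 50 g/eq = 245.3 eq.
NaHCO₃ supplies 1 eq per mole → 245.3 mol.
Mass: 245.3 mol × 84 g/mol = 20,600 g.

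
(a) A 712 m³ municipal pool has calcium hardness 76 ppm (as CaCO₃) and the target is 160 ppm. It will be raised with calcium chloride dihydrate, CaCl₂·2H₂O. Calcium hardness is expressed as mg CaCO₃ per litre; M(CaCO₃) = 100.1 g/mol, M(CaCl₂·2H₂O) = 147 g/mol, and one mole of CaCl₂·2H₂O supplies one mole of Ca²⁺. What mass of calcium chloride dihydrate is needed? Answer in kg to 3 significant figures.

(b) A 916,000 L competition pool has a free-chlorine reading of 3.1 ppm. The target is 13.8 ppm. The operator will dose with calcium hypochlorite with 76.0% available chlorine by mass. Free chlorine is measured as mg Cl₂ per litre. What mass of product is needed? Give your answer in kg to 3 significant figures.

(a) Volume: 712 m³ = 712,000 L.
(a) Hardness to add: (160 − 76) = 84 mg/L as CaCO₃ × 712,000 L = 59,810 g as CaCO₃.
(a) Moles of Ca²⁺ (1 mol Ca²⁺ ≡ 1 mol CaCO₃): 59,810 / 100.1 g/mol = 597.5 mol.
(a) Mass of CaCl₂·2H₂O: 597.5 × 147 = 87,830 g.

(b) Chlorine deficit: 13.8 − 3.1 = 10.7 ppm = 10.7 mg/L as Cl₂.
(b) Cl₂ equivalent needed: 10.7 mg/L × 916,000 L = 9,801,000 mg = 9801 g.
(b) Product at 76.0% available chlorine: 9801 / 0.76 = 12,900 g.

(a) 87.8 kg; (b) 12.9 kg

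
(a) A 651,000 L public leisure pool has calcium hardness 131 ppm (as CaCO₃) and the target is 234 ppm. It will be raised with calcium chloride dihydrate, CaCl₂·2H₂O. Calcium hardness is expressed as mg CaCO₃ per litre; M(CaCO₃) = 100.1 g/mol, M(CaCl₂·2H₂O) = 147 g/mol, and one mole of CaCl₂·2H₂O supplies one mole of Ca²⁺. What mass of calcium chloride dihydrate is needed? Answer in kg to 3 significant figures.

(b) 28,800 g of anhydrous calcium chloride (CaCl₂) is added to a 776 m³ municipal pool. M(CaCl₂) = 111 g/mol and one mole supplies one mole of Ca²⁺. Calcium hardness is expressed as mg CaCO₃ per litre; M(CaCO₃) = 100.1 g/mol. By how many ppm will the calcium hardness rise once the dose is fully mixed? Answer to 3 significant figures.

(a) Hardness to add: (234 − 131) = 103 mg/L as CaCO₃ × 651,000 L = 67,050 g as CaCO₃.
(a) Moles of Ca²⁺ (1 mol Ca²⁺ ≡ 1 mol CaCO₃): 67,050 / 100.1 g/mol = 669.9 mol.
(a) Mass of CaCl₂·2H₂O: 669.9 × 147 = 98,470 g.

(b) Volume: 776 m³ = 776,000 L.
(b) Moles of Ca²⁺: 28,800 g ÷ 111 g/mol = 259.5 mol.
(b) As CaCO₃: 259.5 mol × 100.1 g/mol = 25,970 g.
(b) Rise: 25,970 g / 776,000 L × 1000 = 33.47 mg/L.

(a) 98.5 kg; (b) 33.5 ppm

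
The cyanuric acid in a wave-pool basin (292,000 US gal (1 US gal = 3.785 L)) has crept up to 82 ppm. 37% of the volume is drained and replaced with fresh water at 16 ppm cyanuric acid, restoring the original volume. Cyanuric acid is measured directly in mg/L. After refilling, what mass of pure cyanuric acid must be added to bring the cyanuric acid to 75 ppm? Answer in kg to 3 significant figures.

19.3 kg

Volume: 292,000 US gal × 3.785 L/gal = 1,105,220 L.
After draining 37% and refilling: 82 × 0.63 + 16 × 0.37 = 57.58 ppm.
Deficit to target: 75 − 57.58 = 17.42 mg/L.
Mass: 17.42 mg/L × 1,105,220 L = 19,250 g cyanuric acid.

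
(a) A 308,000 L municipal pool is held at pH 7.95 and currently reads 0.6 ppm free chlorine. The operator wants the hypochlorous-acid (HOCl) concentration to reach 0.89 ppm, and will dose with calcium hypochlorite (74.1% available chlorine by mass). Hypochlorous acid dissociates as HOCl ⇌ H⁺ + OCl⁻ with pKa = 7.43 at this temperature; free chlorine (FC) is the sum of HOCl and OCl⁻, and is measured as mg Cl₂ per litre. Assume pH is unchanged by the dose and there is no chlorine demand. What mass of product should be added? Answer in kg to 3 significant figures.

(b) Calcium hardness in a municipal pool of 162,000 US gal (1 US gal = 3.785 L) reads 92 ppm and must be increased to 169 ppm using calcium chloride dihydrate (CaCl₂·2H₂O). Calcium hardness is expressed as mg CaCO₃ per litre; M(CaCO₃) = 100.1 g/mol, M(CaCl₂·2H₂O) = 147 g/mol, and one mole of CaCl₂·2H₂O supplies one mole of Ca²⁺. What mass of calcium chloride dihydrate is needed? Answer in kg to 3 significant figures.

(a) 1.35 kg; (b) 69.3 kg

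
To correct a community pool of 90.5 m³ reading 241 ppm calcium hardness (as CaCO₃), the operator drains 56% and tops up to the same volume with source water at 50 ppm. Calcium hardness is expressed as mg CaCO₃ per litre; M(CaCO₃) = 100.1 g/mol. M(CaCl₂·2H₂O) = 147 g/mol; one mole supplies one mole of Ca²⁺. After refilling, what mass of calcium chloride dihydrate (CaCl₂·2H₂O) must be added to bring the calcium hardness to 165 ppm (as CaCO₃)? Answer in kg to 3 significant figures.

Volume: 90.5 m³ = 90,500 L.
After draining 56% and refilling: 241 × 0.44 + 50 × 0.56 = 134.04 ppm.
Deficit to target: 165 − 134.04 = 30.96 mg/L.
As CaCO₃: 30.96 mg/L × 90,500 L = 2802 g; ÷ 100.1 = 27.99 mol Ca²⁺.
Mass: 27.99 × 147 = 4115 g.

4.11 kg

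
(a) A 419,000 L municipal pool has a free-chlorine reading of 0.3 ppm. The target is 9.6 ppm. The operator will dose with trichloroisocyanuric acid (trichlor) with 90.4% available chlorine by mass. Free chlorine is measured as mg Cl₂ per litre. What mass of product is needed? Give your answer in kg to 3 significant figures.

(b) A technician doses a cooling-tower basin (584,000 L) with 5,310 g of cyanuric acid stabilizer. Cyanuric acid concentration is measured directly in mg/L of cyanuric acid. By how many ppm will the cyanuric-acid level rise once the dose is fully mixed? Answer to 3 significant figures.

(a) 4.31 kg; (b) 9.09 ppm

(a) Chlorine deficit: 9.6 − 0.3 = 9.3 ppm = 9.3 mg/L as Cl₂.
(a) Cl₂ equivalent needed: 9.3 mg/L × 419,000 L = 3,897,000 mg = 3897 g.
(a) Product at 90.4% available chlorine: 3897 / 0.904 = 4311 g.

(b) Rise: 5,310 g / 584,000 L × 1000 = 9.092 mg/L.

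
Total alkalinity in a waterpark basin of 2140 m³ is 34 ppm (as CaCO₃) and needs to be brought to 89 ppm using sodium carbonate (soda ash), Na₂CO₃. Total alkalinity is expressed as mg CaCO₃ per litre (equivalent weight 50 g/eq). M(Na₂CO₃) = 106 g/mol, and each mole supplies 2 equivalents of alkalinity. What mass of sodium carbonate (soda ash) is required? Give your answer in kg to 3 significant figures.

125 kg

Volume: 2140 m³ = 2,140,000 L.
Alkalinity to add: (89 − 34) = 55 mg/L as CaCO₃ × 2,140,000 L = 117,700 g as CaCO₃.
Equivalents: 117,700 g ÷ 50 g/eq = 2354 eq.
Each mole of Na₂CO₃ supplies 2 eq, so 2354 / 2 = 1177 mol.
Mass: 1177 mol × 106 g/mol = 124,800 g.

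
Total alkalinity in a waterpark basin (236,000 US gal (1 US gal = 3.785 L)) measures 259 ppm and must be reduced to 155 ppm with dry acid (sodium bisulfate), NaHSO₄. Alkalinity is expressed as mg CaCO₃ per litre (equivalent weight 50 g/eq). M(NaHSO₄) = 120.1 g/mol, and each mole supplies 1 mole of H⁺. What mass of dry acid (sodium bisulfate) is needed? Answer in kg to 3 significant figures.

223 kg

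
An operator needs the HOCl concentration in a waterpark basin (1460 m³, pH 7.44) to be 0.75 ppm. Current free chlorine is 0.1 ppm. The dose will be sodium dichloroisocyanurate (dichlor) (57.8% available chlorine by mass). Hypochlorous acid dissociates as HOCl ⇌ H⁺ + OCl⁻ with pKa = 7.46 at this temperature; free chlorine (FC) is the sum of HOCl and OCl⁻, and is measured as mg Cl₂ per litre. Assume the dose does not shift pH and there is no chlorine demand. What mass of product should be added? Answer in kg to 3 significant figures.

3.45 kg

Volume: 1460 m³ = 1,460,000 L.
[OCl⁻]/[HOCl] = 10^(pH − pKa) = 10^(7.44 − 7.46) = 0.955; fraction as HOCl = 1/(1 + 0.955) = 0.5115.
Free chlorine required for 0.75 ppm HOCl: 0.75 / 0.5115 = 1.466 ppm.
FC to add: 1.466 − 0.1 = 1.366 mg/L as Cl₂.
Cl₂ equivalent: 1.366 mg/L × 1,460,000 L = 1995 g.
Product at 57.8% available Cl: 1995 / 0.578 = 3451 g.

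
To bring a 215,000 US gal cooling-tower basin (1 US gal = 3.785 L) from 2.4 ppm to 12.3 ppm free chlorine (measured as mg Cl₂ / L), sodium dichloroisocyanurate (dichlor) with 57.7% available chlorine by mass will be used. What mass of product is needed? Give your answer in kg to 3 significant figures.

Volume: 215,000 US gal × 3.785 L/gal = 813,775 L.
Chlorine deficit: 12.3 − 2.4 = 9.9 ppm = 9.9 mg/L as Cl₂.
Cl₂ equivalent needed: 9.9 mg/L × 813,775 L = 8,056,000 mg = 8056 g.
Product at 57.7% available chlorine: 8056 / 0.577 = 13,960 g.

14.0 kg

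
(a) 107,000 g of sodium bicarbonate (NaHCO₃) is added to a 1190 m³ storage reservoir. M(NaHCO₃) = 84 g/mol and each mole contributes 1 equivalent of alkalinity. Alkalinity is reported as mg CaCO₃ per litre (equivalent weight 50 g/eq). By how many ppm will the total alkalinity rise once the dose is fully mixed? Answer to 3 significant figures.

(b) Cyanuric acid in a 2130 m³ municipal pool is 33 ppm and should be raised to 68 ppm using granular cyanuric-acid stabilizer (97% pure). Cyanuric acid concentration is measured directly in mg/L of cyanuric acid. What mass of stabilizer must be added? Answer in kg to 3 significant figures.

(a) 53.5 ppm; (b) 76.9 kg

(a) Volume: 1190 m³ = 1,190,000 L.
(a) Moles of NaHCO₃: 107,000 g ÷ 84 g/mol = 1274 mol → 1274 eq of alkalinity.
(a) As CaCO₃: 1274 eq × 50 g/eq = 63,690 g.
(a) Rise: 63,690 g / 1,190,000 L × 1000 = 53.52 mg/L.

(b) Volume: 2130 m³ = 2,130,000 L.
(b) CYA to add: (68 − 33) = 35 mg/L × 2,130,000 L = 74,550 g cyanuric acid.
(b) At 97% purity: 74,550 / 0.97 = 76,860 g product.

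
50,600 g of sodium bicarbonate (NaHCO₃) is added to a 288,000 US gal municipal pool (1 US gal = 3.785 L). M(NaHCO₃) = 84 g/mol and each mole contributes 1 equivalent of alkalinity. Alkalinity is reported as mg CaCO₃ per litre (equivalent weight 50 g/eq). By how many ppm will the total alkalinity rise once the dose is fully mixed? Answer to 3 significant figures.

Volume: 288,000 US gal × 3.785 L/gal = 1,090,080 L.
Moles of NaHCO₃: 50,600 g ÷ 84 g/mol = 602.4 mol → 602.4 eq of alkalinity.
As CaCO₃: 602.4 eq × 50 g/eq = 30,120 g.
Rise: 30,120 g / 1,090,080 L × 1000 = 27.63 mg/L.

27.6 ppm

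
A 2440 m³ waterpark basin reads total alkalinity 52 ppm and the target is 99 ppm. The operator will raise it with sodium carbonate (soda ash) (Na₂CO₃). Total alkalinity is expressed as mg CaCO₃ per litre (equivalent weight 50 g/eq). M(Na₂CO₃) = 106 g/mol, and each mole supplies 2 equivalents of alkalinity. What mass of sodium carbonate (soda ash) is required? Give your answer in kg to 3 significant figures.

Volume: 2440 m³ = 2,440,000 L.
Alkalinity to add: (99 − 52) = 47 mg/L as CaCO₃ × 2,440,000 L = 114,700 g as CaCO₃.
Equivalents: 114,700 g ÷ 50 g/eq = 2294 eq.
Each mole of Na₂CO₃ supplies 2 eq, so 2294 / 2 = 1147 mol.
Mass: 1147 mol × 106 g/mol = 121,600 g.

122 kg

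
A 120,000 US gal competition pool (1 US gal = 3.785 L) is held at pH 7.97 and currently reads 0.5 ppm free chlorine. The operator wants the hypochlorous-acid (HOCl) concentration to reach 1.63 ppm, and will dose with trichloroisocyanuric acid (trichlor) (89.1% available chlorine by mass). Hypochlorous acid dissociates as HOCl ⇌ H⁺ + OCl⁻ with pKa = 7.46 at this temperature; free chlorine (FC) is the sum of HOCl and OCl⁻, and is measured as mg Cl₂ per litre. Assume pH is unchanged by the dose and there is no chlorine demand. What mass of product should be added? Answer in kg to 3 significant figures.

3.26 kg

Volume: 120,000 US gal × 3.785 L/gal = 454,200 L.
[OCl⁻]/[HOCl] = 10^(pH − pKa) = 10^(7.97 − 7.46) = 3.236; fraction as HOCl = 1/(1 + 3.236) = 0.2361.
Free chlorine required for 1.63 ppm HOCl: 1.63 / 0.2361 = 6.905 ppm.
FC to add: 6.905 − 0.5 = 6.405 mg/L as Cl₂.
Cl₂ equivalent: 6.405 mg/L × 454,200 L = 2909 g.
Product at 89.1% available Cl: 2909 / 0.891 = 3265 g.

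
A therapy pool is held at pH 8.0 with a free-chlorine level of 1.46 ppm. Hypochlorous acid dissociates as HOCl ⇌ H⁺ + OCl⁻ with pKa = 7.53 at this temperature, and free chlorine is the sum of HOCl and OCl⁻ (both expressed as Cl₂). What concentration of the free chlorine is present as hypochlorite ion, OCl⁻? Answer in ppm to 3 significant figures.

1.09 ppm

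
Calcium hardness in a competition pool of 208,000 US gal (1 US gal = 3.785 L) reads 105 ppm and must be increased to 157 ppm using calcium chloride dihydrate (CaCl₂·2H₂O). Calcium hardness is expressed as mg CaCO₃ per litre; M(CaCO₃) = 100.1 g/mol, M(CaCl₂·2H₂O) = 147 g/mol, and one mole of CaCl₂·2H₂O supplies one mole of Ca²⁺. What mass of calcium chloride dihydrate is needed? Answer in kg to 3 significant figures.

60.1 kg

Volume: 208,000 US gal × 3.785 L/gal = 787,280 L.
Hardness to add: (157 − 105) = 52 mg/L as CaCO₃ × 787,280 L = 40,940 g as CaCO₃.
Moles of Ca²⁺ (1 mol Ca²⁺ ≡ 1 mol CaCO₃): 40,940 / 100.1 g/mol = 409 mol.
Mass of CaCl₂·2H₂O: 409 × 147 = 60,120 g.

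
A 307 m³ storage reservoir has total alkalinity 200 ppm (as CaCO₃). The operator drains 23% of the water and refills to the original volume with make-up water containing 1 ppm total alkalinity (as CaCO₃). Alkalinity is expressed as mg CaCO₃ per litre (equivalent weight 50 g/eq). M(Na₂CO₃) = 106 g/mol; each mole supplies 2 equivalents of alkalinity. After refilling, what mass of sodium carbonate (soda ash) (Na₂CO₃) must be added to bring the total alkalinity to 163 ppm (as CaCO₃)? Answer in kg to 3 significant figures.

2.85 kg

Volume: 307 m³ = 307,000 L.
After draining 23% and refilling: 200 × 0.77 + 1 × 0.23 = 154.23 ppm.
Deficit to target: 163 − 154.23 = 8.77 mg/L.
As CaCO₃: 8.77 mg/L × 307,000 L = 2692 g; ÷ 50 g/eq ÷ 2 = 26.92 mol Na₂CO₃.
Mass: 26.92 × 106 = 2854 g.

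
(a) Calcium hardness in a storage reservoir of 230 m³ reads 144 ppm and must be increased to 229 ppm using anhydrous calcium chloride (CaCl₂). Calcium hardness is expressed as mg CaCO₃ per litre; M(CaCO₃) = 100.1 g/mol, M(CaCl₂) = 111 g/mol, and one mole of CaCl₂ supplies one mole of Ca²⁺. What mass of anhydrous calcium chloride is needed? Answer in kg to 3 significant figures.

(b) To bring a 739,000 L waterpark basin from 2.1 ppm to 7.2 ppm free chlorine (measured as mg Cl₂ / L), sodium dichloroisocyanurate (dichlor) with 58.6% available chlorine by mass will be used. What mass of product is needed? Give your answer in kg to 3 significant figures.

(a) 21.7 kg; (b) 6.43 kg

(a) Volume: 230 m³ = 230,000 L.
(a) Hardness to add: (229 − 144) = 85 mg/L as CaCO₃ × 230,000 L = 19,550 g as CaCO₃.
(a) Moles of Ca²⁺ (1 mol Ca²⁺ ≡ 1 mol CaCO₃): 19,550 / 100.1 g/mol = 195.3 mol.
(a) Mass of CaCl₂: 195.3 × 111 = 21,680 g.

(b) Chlorine deficit: 7.2 − 2.1 = 5.1 ppm = 5.1 mg/L as Cl₂.
(b) Cl₂ equivalent needed: 5.1 mg/L × 739,000 L = 3,769,000 mg = 3769 g.
(b) Product at 58.6% available chlorine: 3769 / 0.586 = 6432 g.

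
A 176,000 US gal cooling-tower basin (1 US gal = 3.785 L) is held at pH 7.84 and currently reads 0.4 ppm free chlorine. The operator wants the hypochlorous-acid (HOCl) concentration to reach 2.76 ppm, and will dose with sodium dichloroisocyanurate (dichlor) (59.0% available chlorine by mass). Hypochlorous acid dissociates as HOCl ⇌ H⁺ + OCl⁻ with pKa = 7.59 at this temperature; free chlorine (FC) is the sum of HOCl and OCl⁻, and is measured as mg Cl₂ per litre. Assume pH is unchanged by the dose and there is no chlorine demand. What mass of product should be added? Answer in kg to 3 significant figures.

8.21 kg

Volume: 176,000 US gal × 3.785 L/gal = 666,160 L.
[OCl⁻]/[HOCl] = 10^(pH − pKa) = 10^(7.84 − 7.59) = 1.778; fraction as HOCl = 1/(1 + 1.778) = 0.3599.
Free chlorine required for 2.76 ppm HOCl: 2.76 / 0.3599 = 7.668 ppm.
FC to add: 7.668 − 0.4 = 7.268 mg/L as Cl₂.
Cl₂ equivalent: 7.268 mg/L × 666,160 L = 4842 g.
Product at 59.0% available Cl: 4842 / 0.59 = 8206 g.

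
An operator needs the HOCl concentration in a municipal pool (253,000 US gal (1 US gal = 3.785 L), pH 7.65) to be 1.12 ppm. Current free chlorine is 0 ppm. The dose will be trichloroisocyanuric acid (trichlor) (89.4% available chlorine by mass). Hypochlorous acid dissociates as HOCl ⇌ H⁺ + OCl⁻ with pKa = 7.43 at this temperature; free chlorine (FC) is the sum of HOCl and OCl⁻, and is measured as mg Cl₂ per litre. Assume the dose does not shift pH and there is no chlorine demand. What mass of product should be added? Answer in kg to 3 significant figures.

Volume: 253,000 US gal × 3.785 L/gal = 957,605 L.
[OCl⁻]/[HOCl] = 10^(pH − pKa) = 10^(7.65 − 7.43) = 1.66; fraction as HOCl = 1/(1 + 1.66) = 0.376.
Free chlorine required for 1.12 ppm HOCl: 1.12 / 0.376 = 2.979 ppm.
FC to add: 2.979 − 0 = 2.979 mg/L as Cl₂.
Cl₂ equivalent: 2.979 mg/L × 957,605 L = 2852 g.
Product at 89.4% available Cl: 2852 / 0.894 = 3191 g.

3.19 kg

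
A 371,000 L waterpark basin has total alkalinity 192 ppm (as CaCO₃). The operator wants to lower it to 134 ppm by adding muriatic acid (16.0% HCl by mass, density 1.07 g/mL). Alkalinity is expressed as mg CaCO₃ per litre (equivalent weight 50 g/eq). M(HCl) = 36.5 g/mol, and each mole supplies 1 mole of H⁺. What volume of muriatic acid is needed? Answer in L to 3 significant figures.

91.8 L

Alkalinity to neutralize: (192 − 134) = 58 mg/L as CaCO₃ × 371,000 L = 21,520 g as CaCO₃.
Equivalents of H⁺ required: 21,520 ÷ 50 g/eq = 430.4 eq = 430.4 mol HCl.
Mass of HCl: 430.4 × 36.5 = 15,710 g.
Mass of 16.0% solution: 15,710 / 0.16 = 98,180 g.
Volume: 98,180 g ÷ 1.07 g/mL = 91,750 mL.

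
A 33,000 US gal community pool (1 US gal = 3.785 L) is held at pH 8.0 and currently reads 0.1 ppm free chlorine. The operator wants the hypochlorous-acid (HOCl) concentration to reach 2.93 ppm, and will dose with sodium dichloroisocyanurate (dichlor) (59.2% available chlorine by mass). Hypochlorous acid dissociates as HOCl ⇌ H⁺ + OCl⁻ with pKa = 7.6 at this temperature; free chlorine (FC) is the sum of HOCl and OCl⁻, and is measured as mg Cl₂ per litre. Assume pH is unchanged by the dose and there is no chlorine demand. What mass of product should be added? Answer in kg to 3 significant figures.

2.15 kg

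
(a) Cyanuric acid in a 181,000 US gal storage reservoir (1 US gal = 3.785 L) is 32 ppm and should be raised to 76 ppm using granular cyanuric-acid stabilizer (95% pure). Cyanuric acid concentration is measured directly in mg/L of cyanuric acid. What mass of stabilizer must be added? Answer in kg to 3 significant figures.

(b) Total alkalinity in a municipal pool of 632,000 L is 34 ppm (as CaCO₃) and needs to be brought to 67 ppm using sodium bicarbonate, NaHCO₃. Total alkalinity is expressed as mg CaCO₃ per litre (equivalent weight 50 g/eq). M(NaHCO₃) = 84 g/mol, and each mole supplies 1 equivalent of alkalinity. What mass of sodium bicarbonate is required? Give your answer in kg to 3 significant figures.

(a) 31.7 kg; (b) 35.0 kg

(a) Volume: 181,000 US gal × 3.785 L/gal = 685,085 L.
(a) CYA to add: (76 − 32) = 44 mg/L × 685,085 L = 30,140 g cyanuric acid.
(a) At 95% purity: 30,140 / 0.95 = 31,730 g product.

(b) Alkalinity to add: (67 − 34) = 33 mg/L as CaCO₃ × 632,000 L = 20,860 g as CaCO₃.
(b) Equivalents: 20,860 g ÷ 50 g/eq = 417.1 eq.
(b) NaHCO₃ supplies 1 eq per mole → 417.1 mol.
(b) Mass: 417.1 mol × 84 g/mol = 35,040 g.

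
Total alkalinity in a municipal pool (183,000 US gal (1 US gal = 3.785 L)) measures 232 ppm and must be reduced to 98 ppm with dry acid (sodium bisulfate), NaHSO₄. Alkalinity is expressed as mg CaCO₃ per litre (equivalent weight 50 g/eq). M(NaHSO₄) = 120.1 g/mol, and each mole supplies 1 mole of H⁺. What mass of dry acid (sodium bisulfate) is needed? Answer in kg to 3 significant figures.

223 kg

Volume: 183,000 US gal × 3.785 L/gal = 692,655 L.
Alkalinity to neutralize: (232 − 98) = 134 mg/L as CaCO₃ × 692,655 L = 92,820 g as CaCO₃.
Equivalents of H⁺ required: 92,820 ÷ 50 g/eq = 1856 eq = 1856 mol NaHSO₄.
Mass of NaHSO₄: 1856 × 120.1 = 222,900 g.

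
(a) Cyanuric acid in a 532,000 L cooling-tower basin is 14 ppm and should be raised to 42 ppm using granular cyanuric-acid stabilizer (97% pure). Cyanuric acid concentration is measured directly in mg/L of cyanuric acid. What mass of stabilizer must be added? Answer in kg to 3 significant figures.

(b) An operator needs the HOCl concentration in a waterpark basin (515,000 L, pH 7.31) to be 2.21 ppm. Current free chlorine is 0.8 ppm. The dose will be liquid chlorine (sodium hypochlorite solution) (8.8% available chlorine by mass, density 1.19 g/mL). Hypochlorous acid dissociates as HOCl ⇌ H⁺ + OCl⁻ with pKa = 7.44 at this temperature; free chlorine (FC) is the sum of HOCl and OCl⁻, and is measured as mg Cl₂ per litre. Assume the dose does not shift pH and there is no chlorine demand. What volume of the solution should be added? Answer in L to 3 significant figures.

(a) CYA to add: (42 − 14) = 28 mg/L × 532,000 L = 14,900 g cyanuric acid.
(a) At 97% purity: 14,900 / 0.97 = 15,360 g product.

(b) [OCl⁻]/[HOCl] = 10^(pH − pKa) = 10^(7.31 − 7.44) = 0.7413; fraction as HOCl = 1/(1 + 0.7413) = 0.5743.
(b) Free chlorine required for 2.21 ppm HOCl: 2.21 / 0.5743 = 3.848 ppm.
(b) FC to add: 3.848 − 0.8 = 3.048 mg/L as Cl₂.
(b) Cl₂ equivalent: 3.048 mg/L × 515,000 L = 1570 g.
(b) Product at 8.8% available Cl: 1570 / 0.088 = 17,840 g.
(b) Volume: 17,840 g ÷ 1.19 g/mL = 14,990 mL.

(a) 15.4 kg; (b) 15.0 L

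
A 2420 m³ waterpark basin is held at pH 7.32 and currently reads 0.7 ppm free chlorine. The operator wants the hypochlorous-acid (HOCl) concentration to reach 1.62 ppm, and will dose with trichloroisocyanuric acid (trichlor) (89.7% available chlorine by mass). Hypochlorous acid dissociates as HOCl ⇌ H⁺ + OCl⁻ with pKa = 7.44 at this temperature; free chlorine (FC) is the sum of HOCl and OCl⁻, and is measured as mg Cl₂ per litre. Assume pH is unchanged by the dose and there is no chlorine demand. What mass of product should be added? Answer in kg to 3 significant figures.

Volume: 2420 m³ = 2,420,000 L.
[OCl⁻]/[HOCl] = 10^(pH − pKa) = 10^(7.32 − 7.44) = 0.7586; fraction as HOCl = 1/(1 + 0.7586) = 0.5686.
Free chlorine required for 1.62 ppm HOCl: 1.62 / 0.5686 = 2.849 ppm.
FC to add: 2.849 − 0.7 = 2.149 mg/L as Cl₂.
Cl₂ equivalent: 2.149 mg/L × 2,420,000 L = 5200 g.
Product at 89.7% available Cl: 5200 / 0.897 = 5797 g.

5.80 kg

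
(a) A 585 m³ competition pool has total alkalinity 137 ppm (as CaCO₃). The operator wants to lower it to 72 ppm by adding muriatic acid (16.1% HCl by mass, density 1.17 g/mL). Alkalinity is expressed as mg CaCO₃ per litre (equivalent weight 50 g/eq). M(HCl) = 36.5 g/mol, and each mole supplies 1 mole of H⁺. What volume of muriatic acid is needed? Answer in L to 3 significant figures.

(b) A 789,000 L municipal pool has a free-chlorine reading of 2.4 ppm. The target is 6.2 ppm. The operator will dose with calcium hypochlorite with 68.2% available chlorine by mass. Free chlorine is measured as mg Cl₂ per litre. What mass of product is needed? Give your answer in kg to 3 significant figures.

(a) 147 L; (b) 4.40 kg

(a) Volume: 585 m³ = 585,000 L.
(a) Alkalinity to neutralize: (137 − 72) = 65 mg/L as CaCO₃ × 585,000 L = 38,020 g as CaCO₃.
(a) Equivalents of H⁺ required: 38,020 ÷ 50 g/eq = 760.5 eq = 760.5 mol HCl.
(a) Mass of HCl: 760.5 × 36.5 = 27,760 g.
(a) Mass of 16.1% solution: 27,760 / 0.161 = 172,400 g.
(a) Volume: 172,400 g ÷ 1.17 g/mL = 147,400 mL.

(b) Chlorine deficit: 6.2 − 2.4 = 3.8 ppm = 3.8 mg/L as Cl₂.
(b) Cl₂ equivalent needed: 3.8 mg/L × 789,000 L = 2,998,000 mg = 2998 g.
(b) Product at 68.2% available chlorine: 2998 / 0.682 = 4396 g.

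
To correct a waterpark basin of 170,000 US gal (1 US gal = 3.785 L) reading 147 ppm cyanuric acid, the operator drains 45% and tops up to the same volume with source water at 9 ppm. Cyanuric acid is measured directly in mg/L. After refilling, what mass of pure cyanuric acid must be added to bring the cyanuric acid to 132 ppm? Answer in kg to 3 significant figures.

30.3 kg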